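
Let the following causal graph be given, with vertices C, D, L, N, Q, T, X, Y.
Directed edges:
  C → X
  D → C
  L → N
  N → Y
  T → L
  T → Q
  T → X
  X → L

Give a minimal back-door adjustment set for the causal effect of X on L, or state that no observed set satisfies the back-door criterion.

desc(X)\{X}={L,N,Y}; candidates ⊆ {C,D,Q,T}.
size 0: {}; under {} X still reaches {C,D,L,N,Q,T,Y} ∋ L.
{T}: X⊥L given {T} in G with X→· removed — back-door holds.

X→L: minimal back-door set {T}.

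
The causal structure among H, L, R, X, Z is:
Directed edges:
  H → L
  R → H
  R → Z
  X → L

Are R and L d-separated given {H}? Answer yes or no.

Bayes-Ball from R | {H} reaches {Z}.
L ∉ reach(R|{H}) ⇒ R ⊥ L | {H}.

Yes — R ⊥ L | {H}.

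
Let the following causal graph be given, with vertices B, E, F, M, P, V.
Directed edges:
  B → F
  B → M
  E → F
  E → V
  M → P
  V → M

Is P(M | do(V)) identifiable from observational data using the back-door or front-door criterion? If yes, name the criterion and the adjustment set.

P(M|do(V)): backdoor, adjust for ∅.

desc(V)\{V}={M,P}; candidates ⊆ {B,E,F}.
∅: V⊥M given ∅ in G with V→· removed — back-door holds.
P(M|do(V)) = P(M|V) — no adjustment needed.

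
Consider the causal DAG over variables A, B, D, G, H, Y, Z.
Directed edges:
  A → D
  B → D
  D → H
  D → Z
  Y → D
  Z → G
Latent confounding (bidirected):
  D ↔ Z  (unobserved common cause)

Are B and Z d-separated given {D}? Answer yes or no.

No — B and Z are d-connected given {D}.

Bayes-Ball from B | {D} reaches {A,G,Y,Z}.
Z ∈ reach(B|{D}) ⇒ B ⊥̸ Z | {D}.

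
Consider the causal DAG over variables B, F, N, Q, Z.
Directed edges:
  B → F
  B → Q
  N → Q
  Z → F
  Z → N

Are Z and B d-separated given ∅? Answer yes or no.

Yes — Z ⊥ B | ∅.

Bayes-Ball from Z | ∅ reaches {F,N,Q}.
B ∉ reach(Z|∅) ⇒ Z ⊥ B | ∅.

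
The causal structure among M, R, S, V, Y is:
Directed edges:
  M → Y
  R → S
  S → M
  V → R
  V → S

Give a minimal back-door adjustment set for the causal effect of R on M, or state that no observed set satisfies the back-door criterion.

desc(R)\{R}={M,S,Y}; candidates ⊆ {V}.
size 0: {}; under {} R still reaches {M,S,V,Y} ∋ M.
{V}: R⊥M given {V} in G with R→· removed — back-door holds.

R→M: minimal back-door set {V}.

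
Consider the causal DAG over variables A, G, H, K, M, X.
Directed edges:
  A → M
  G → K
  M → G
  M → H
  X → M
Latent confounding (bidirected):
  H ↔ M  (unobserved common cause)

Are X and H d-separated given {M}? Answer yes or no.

No — X and H are d-connected given {M}.

Bayes-Ball from X | {M} reaches {A,H}.
H ∈ reach(X|{M}) ⇒ X ⊥̸ H | {M}.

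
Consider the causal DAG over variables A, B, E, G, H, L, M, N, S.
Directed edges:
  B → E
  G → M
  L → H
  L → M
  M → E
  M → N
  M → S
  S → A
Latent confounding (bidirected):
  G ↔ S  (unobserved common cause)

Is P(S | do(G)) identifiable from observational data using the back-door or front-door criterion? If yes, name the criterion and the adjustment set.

P(S|do(G)): frontdoor, adjust for {M}.

desc(G)\{G}={A,E,M,N,S}; candidates ⊆ {B,H,L}.
G↔S: latent back-door arc(s) into G.
size 0: {}; under {} G still reaches {A,S} ∋ S.
size 1: {B}, {H}, {L}; under {B} G still reaches {A,S} ∋ S.
size 2: {B,H}, {B,L}, {H,L}; under {B,H} G still reaches {A,S} ∋ S.
G↔S cannot be blocked by any observed set — no back-door set.
{M}: (i) intercepts every directed G→S path; (ii) no back-door G→{M}; (iii) {G} blocks every back-door {M}→S. Front-door holds.
P(S|do(G)) = Σ_{M} P(M|G) Σ_{G'} P(S|M,G')P(G').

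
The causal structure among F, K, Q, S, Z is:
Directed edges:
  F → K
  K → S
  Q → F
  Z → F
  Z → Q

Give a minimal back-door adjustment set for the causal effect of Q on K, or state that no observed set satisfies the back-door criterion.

Q→K: minimal back-door set {Z}.

desc(Q)\{Q}={F,K,S}; candidates ⊆ {Z}.
size 0: {}; under {} Q still reaches {F,K,S,Z} ∋ K.
{Z}: Q⊥K given {Z} in G with Q→· removed — back-door holds.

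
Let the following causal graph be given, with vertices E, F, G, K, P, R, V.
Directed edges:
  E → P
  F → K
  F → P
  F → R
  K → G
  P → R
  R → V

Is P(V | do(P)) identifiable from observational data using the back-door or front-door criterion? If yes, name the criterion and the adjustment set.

P(V|do(P)): backdoor, adjust for {F}.

desc(P)\{P}={R,V}; candidates ⊆ {E,F,G,K}.
size 0: {}; under {} P still reaches {E,F,G,K,R,V} ∋ V.
{F}: P⊥V given {F} in G with P→· removed — back-door holds.
P(V|do(P)) = Σ_{F} P(V|P,F)·P(F).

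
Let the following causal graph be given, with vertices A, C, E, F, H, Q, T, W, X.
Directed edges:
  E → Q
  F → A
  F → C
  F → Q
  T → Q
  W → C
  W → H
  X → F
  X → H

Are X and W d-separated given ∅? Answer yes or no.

Yes — X ⊥ W | ∅.

Bayes-Ball from X | ∅ reaches {A,C,F,H,Q}.
W ∉ reach(X|∅) ⇒ X ⊥ W | ∅.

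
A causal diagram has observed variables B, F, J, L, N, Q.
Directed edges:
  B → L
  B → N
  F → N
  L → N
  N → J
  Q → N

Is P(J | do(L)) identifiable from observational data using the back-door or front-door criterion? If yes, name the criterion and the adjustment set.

desc(L)\{L}={J,N}; candidates ⊆ {B,F,Q}.
size 0: {}; under {} L still reaches {B,J,N} ∋ J.
{B}: L⊥J given {B} in G with L→· removed — back-door holds.
P(J|do(L)) = Σ_{B} P(J|L,B)·P(B).

P(J|do(L)): backdoor, adjust for {B}.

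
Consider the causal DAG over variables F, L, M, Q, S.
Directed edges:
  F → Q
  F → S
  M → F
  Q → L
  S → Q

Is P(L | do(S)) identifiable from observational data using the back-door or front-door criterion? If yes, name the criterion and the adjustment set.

P(L|do(S)): backdoor, adjust for {F}.

desc(S)\{S}={L,Q}; candidates ⊆ {F,M}.
size 0: {}; under {} S still reaches {F,L,M,Q} ∋ L.
{F}: S⊥L given {F} in G with S→· removed — back-door holds.
P(L|do(S)) = Σ_{F} P(L|S,F)·P(F).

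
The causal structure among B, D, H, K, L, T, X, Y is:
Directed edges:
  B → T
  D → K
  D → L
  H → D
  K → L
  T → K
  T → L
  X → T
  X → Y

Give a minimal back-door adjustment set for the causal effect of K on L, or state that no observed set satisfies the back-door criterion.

K→L: minimal back-door set {D, T}.

desc(K)\{K}={L}; candidates ⊆ {B,D,H,T,X,Y}.
size 0: {}; under {} K still reaches {B,D,H,L,T,X,Y} ∋ L.
size 1: {B}, {D}, {H} …(+3); under {B} K still reaches {D,H,L,T,X,Y} ∋ L.
{D,T}: K⊥L given {D,T} in G with K→· removed — back-door holds.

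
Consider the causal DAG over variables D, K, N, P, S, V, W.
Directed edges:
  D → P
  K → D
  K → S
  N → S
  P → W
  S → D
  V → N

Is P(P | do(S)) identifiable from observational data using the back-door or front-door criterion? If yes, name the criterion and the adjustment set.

P(P|do(S)): backdoor, adjust for {K}.

desc(S)\{S}={D,P,W}; candidates ⊆ {K,N,V}.
size 0: {}; under {} S still reaches {D,K,N,P,V,W} ∋ P.
{K}: S⊥P given {K} in G with S→· removed — back-door holds.
P(P|do(S)) = Σ_{K} P(P|S,K)·P(K).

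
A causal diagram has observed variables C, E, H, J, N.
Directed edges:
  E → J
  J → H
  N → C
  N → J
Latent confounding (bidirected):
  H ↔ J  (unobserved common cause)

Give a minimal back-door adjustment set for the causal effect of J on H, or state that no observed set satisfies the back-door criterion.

desc(J)\{J}={H}; candidates ⊆ {C,E,N}.
J↔H: latent back-door arc(s) into J.
size 0: {}; under {} J still reaches {C,E,H,N} ∋ H.
size 1: {C}, {E}, {N}; under {C} J still reaches {E,H,N} ∋ H.
size 2: {C,E}, {C,N}, {E,N}; under {C,E} J still reaches {H,N} ∋ H.
J↔H cannot be blocked by any observed set — no back-door set.

J→H: no observed back-door set.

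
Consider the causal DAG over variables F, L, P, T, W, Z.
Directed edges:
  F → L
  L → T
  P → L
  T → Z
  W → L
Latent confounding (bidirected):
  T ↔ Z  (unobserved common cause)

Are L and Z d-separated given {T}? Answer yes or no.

No — L and Z are d-connected given {T}.

Bayes-Ball from L | {T} reaches {F,P,W,Z}.
Z ∈ reach(L|{T}) ⇒ L ⊥̸ Z | {T}.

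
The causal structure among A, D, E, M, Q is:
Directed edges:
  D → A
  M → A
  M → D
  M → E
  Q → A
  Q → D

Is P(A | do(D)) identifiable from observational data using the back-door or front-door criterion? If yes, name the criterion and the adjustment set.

P(A|do(D)): backdoor, adjust for {M, Q}.

desc(D)\{D}={A}; candidates ⊆ {E,M,Q}.
size 0: {}; under {} D still reaches {A,E,M,Q} ∋ A.
size 1: {E}, {M}, {Q}; under {E} D still reaches {A,M,Q} ∋ A.
{M,Q}: D⊥A given {M,Q} in G with D→· removed — back-door holds.
P(A|do(D)) = Σ_{M,Q} P(A|D,M,Q)·P(M,Q).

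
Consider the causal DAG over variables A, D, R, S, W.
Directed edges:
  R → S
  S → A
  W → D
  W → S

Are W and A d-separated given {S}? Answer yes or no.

Yes — W ⊥ A | {S}.

Bayes-Ball from W | {S} reaches {D,R}.
A ∉ reach(W|{S}) ⇒ W ⊥ A | {S}.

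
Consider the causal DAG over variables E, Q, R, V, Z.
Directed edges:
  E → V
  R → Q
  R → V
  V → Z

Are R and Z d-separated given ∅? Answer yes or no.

No — R and Z are d-connected given ∅.

Bayes-Ball from R | ∅ reaches {Q,V,Z}.
Z ∈ reach(R|∅) ⇒ R ⊥̸ Z | ∅.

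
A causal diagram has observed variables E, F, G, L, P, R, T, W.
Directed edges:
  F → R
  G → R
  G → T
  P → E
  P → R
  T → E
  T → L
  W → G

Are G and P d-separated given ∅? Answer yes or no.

Yes — G ⊥ P | ∅.

Bayes-Ball from G | ∅ reaches {E,L,R,T,W}.
P ∉ reach(G|∅) ⇒ G ⊥ P | ∅.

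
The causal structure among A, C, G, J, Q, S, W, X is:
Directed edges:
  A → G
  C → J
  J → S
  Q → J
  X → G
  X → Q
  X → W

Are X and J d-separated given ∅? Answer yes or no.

Bayes-Ball from X | ∅ reaches {G,J,Q,S,W}.
J ∈ reach(X|∅) ⇒ X ⊥̸ J | ∅.

No — X and J are d-connected given ∅.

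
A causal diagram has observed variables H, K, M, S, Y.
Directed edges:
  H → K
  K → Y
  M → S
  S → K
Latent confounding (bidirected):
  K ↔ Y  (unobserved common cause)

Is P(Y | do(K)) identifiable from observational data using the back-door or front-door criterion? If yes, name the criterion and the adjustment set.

P(Y|do(K)): not identifiable (no BD/FD set).

desc(K)\{K}={Y}; candidates ⊆ {H,M,S}.
K↔Y: latent back-door arc(s) into K.
size 0: {}; under {} K still reaches {H,M,S,Y} ∋ Y.
size 1: {H}, {M}, {S}; under {H} K still reaches {M,S,Y} ∋ Y.
size 2: {H,M}, {H,S}, {M,S}; under {H,M} K still reaches {S,Y} ∋ Y.
K↔Y cannot be blocked by any observed set — no back-door set.
No mediator lies on a directed K→…→Y path.
Neither criterion identifies P(Y|do(K)) in this graph.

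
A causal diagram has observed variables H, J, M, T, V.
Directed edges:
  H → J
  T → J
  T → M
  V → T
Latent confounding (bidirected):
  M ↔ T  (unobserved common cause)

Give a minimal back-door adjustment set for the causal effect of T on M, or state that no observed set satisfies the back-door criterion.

desc(T)\{T}={J,M}; candidates ⊆ {H,V}.
T↔M: latent back-door arc(s) into T.
size 0: {}; under {} T still reaches {M,V} ∋ M.
size 1: {H}, {V}; under {H} T still reaches {M,V} ∋ M.
size 2: {H,V}; under {H,V} T still reaches {M} ∋ M.
T↔M cannot be blocked by any observed set — no back-door set.

T→M: no observed back-door set.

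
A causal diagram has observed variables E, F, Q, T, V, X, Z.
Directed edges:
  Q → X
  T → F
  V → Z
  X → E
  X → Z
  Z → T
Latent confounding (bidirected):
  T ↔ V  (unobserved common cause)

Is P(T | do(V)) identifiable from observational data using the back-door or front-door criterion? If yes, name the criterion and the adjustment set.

P(T|do(V)): frontdoor, adjust for {Z}.

desc(V)\{V}={F,T,Z}; candidates ⊆ {E,Q,X}.
V↔T: latent back-door arc(s) into V.
size 0: {}; under {} V still reaches {F,T} ∋ T.
size 1: {E}, {Q}, {X}; under {E} V still reaches {F,T} ∋ T.
size 2: {E,Q}, {E,X}, {Q,X}; under {E,Q} V still reaches {F,T} ∋ T.
V↔T cannot be blocked by any observed set — no back-door set.
{Z}: (i) intercepts every directed V→T path; (ii) no back-door V→{Z}; (iii) {V} blocks every back-door {Z}→T. Front-door holds.
P(T|do(V)) = Σ_{Z} P(Z|V) Σ_{V'} P(T|Z,V')P(V').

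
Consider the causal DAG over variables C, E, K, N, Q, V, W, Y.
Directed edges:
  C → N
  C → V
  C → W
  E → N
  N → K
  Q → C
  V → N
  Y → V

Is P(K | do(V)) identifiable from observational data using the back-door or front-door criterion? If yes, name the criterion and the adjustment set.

desc(V)\{V}={K,N}; candidates ⊆ {C,E,Q,W,Y}.
size 0: {}; under {} V still reaches {C,K,N,Q,W,Y} ∋ K.
{C}: V⊥K given {C} in G with V→· removed — back-door holds.
P(K|do(V)) = Σ_{C} P(K|V,C)·P(C).

P(K|do(V)): backdoor, adjust for {C}.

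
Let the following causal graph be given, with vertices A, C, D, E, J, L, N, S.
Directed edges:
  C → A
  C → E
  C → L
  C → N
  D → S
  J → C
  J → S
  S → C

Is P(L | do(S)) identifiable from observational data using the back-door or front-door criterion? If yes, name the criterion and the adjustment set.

desc(S)\{S}={A,C,E,L,N}; candidates ⊆ {D,J}.
size 0: {}; under {} S still reaches {A,C,D,E,J,L,N} ∋ L.
{J}: S⊥L given {J} in G with S→· removed — back-door holds.
P(L|do(S)) = Σ_{J} P(L|S,J)·P(J).

P(L|do(S)): backdoor, adjust for {J}.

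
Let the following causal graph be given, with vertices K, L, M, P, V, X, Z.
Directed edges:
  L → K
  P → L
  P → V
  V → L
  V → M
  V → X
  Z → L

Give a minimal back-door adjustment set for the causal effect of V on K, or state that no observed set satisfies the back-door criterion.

V→K: minimal back-door set {P}.

desc(V)\{V}={K,L,M,X}; candidates ⊆ {P,Z}.
size 0: {}; under {} V still reaches {K,L,P} ∋ K.
{P}: V⊥K given {P} in G with V→· removed — back-door holds.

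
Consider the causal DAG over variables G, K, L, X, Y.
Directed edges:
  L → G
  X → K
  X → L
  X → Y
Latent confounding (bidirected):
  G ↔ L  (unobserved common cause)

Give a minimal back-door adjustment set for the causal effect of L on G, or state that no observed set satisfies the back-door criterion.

L→G: no observed back-door set.

desc(L)\{L}={G}; candidates ⊆ {K,X,Y}.
L↔G: latent back-door arc(s) into L.
size 0: {}; under {} L still reaches {G,K,X,Y} ∋ G.
size 1: {K}, {X}, {Y}; under {K} L still reaches {G,X,Y} ∋ G.
size 2: {K,X}, {K,Y}, {X,Y}; under {K,X} L still reaches {G} ∋ G.
L↔G cannot be blocked by any observed set — no back-door set.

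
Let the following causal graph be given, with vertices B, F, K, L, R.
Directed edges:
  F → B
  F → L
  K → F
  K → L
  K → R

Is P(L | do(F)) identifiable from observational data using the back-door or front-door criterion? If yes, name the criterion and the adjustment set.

P(L|do(F)): backdoor, adjust for {K}.

desc(F)\{F}={B,L}; candidates ⊆ {K,R}.
size 0: {}; under {} F still reaches {K,L,R} ∋ L.
{K}: F⊥L given {K} in G with F→· removed — back-door holds.
P(L|do(F)) = Σ_{K} P(L|F,K)·P(K).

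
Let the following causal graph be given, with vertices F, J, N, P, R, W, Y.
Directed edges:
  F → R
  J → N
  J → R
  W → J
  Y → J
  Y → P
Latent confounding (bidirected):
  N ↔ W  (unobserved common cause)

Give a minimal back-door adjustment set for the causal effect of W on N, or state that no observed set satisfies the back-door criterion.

desc(W)\{W}={J,N,R}; candidates ⊆ {F,P,Y}.
W↔N: latent back-door arc(s) into W.
size 0: {}; under {} W still reaches {N} ∋ N.
size 1: {F}, {P}, {Y}; under {F} W still reaches {N} ∋ N.
size 2: {F,P}, {F,Y}, {P,Y}; under {F,P} W still reaches {N} ∋ N.
W↔N cannot be blocked by any observed set — no back-door set.

W→N: no observed back-door set.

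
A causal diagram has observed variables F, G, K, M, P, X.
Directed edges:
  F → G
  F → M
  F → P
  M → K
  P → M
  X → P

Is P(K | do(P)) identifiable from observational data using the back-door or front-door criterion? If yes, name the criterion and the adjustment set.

desc(P)\{P}={K,M}; candidates ⊆ {F,G,X}.
size 0: {}; under {} P still reaches {F,G,K,M,X} ∋ K.
{F}: P⊥K given {F} in G with P→· removed — back-door holds.
P(K|do(P)) = Σ_{F} P(K|P,F)·P(F).

P(K|do(P)): backdoor, adjust for {F}.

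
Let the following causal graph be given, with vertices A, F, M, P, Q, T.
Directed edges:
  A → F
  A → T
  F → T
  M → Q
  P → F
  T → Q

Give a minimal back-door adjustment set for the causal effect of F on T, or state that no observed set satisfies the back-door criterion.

F→T: minimal back-door set {A}.

desc(F)\{F}={Q,T}; candidates ⊆ {A,M,P}.
size 0: {}; under {} F still reaches {A,P,Q,T} ∋ T.
{A}: F⊥T given {A} in G with F→· removed — back-door holds.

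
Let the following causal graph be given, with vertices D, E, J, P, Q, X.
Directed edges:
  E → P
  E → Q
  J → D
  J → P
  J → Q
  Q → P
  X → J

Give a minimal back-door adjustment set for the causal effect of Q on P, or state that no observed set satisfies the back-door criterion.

Q→P: minimal back-door set {E, J}.

desc(Q)\{Q}={P}; candidates ⊆ {D,E,J,X}.
size 0: {}; under {} Q still reaches {D,E,J,P,X} ∋ P.
size 1: {D}, {E}, {J} …(+1); under {D} Q still reaches {E,J,P,X} ∋ P.
{E,J}: Q⊥P given {E,J} in G with Q→· removed — back-door holds.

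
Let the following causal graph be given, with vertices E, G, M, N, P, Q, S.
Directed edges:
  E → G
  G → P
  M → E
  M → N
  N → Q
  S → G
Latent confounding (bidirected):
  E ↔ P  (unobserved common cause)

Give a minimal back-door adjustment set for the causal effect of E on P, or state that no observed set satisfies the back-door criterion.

E→P: no observed back-door set.

desc(E)\{E}={G,P}; candidates ⊆ {M,N,Q,S}.
E↔P: latent back-door arc(s) into E.
size 0: {}; under {} E still reaches {M,N,P,Q} ∋ P.
size 1: {M}, {N}, {Q} …(+1); under {M} E still reaches {P} ∋ P.
size 2: {M,N}, {M,Q}, {M,S} …(+3); under {M,N} E still reaches {P} ∋ P.
E↔P cannot be blocked by any observed set — no back-door set.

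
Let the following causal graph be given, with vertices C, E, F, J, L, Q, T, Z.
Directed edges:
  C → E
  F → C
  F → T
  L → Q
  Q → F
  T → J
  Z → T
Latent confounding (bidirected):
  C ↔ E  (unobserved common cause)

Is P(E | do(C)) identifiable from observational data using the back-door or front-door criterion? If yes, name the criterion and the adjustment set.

desc(C)\{C}={E}; candidates ⊆ {F,J,L,Q,T,Z}.
C↔E: latent back-door arc(s) into C.
size 0: {}; under {} C still reaches {E,F,J,L,Q,T} ∋ E.
size 1: {F}, {J}, {L} …(+3); under {F} C still reaches {E} ∋ E.
size 2: {F,J}, {F,L}, {F,Q} …(+12); under {F,J} C still reaches {E} ∋ E.
C↔E cannot be blocked by any observed set — no back-door set.
No mediator lies on a directed C→…→E path.
Neither criterion identifies P(E|do(C)) in this graph.

P(E|do(C)): not identifiable (no BD/FD set).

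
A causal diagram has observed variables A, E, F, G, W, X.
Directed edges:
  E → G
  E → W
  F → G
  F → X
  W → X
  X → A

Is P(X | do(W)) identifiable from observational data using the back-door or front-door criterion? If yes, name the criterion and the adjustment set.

desc(W)\{W}={A,X}; candidates ⊆ {E,F,G}.
∅: W⊥X given ∅ in G with W→· removed — back-door holds.
P(X|do(W)) = P(X|W) — no adjustment needed.

P(X|do(W)): backdoor, adjust for ∅.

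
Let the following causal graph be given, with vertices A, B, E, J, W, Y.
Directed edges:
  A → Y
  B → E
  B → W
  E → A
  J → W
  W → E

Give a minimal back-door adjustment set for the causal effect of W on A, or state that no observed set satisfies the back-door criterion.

W→A: minimal back-door set {B}.

desc(W)\{W}={A,E,Y}; candidates ⊆ {B,J}.
size 0: {}; under {} W still reaches {A,B,E,J,Y} ∋ A.
{B}: W⊥A given {B} in G with W→· removed — back-door holds.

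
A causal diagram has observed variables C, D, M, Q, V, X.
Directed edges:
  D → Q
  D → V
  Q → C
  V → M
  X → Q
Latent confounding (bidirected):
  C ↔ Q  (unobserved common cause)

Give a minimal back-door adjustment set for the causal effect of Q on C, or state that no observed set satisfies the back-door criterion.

desc(Q)\{Q}={C}; candidates ⊆ {D,M,V,X}.
Q↔C: latent back-door arc(s) into Q.
size 0: {}; under {} Q still reaches {C,D,M,V,X} ∋ C.
size 1: {D}, {M}, {V} …(+1); under {D} Q still reaches {C,X} ∋ C.
size 2: {D,M}, {D,V}, {D,X} …(+3); under {D,M} Q still reaches {C,X} ∋ C.
Q↔C cannot be blocked by any observed set — no back-door set.

Q→C: no observed back-door set.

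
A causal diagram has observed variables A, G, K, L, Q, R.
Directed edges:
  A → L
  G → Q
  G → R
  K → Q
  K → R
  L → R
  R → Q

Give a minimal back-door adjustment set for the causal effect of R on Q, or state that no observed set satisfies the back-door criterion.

R→Q: minimal back-door set {G, K}.

desc(R)\{R}={Q}; candidates ⊆ {A,G,K,L}.
size 0: {}; under {} R still reaches {A,G,K,L,Q} ∋ Q.
size 1: {A}, {G}, {K} …(+1); under {A} R still reaches {G,K,L,Q} ∋ Q.
{G,K}: R⊥Q given {G,K} in G with R→· removed — back-door holds.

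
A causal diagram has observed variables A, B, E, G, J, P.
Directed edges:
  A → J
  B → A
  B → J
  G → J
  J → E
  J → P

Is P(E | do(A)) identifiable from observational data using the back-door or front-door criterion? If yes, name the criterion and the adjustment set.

desc(A)\{A}={E,J,P}; candidates ⊆ {B,G}.
size 0: {}; under {} A still reaches {B,E,J,P} ∋ E.
{B}: A⊥E given {B} in G with A→· removed — back-door holds.
P(E|do(A)) = Σ_{B} P(E|A,B)·P(B).

P(E|do(A)): backdoor, adjust for {B}.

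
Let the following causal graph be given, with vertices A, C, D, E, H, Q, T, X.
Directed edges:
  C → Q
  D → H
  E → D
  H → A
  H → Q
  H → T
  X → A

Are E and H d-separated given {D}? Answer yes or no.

Yes — E ⊥ H | {D}.

Bayes-Ball from E | {D} reaches ∅.
H ∉ reach(E|{D}) ⇒ E ⊥ H | {D}.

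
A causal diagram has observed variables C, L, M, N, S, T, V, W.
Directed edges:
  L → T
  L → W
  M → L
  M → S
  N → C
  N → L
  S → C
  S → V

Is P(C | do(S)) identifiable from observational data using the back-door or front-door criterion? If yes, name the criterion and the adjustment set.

desc(S)\{S}={C,V}; candidates ⊆ {L,M,N,T,W}.
∅: S⊥C given ∅ in G with S→· removed — back-door holds.
P(C|do(S)) = P(C|S) — no adjustment needed.

P(C|do(S)): backdoor, adjust for ∅.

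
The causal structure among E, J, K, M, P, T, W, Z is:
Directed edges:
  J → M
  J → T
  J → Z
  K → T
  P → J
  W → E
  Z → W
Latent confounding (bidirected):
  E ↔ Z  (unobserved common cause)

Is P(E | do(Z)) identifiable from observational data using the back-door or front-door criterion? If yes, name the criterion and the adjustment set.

desc(Z)\{Z}={E,W}; candidates ⊆ {J,K,M,P,T}.
Z↔E: latent back-door arc(s) into Z.
size 0: {}; under {} Z still reaches {E,J,M,P,T} ∋ E.
size 1: {J}, {K}, {M} …(+2); under {J} Z still reaches {E} ∋ E.
size 2: {J,K}, {J,M}, {J,P} …(+7); under {J,K} Z still reaches {E} ∋ E.
Z↔E cannot be blocked by any observed set — no back-door set.
{W}: (i) intercepts every directed Z→E path; (ii) no back-door Z→{W}; (iii) {Z} blocks every back-door {W}→E. Front-door holds.
P(E|do(Z)) = Σ_{W} P(W|Z) Σ_{Z'} P(E|W,Z')P(Z').

P(E|do(Z)): frontdoor, adjust for {W}.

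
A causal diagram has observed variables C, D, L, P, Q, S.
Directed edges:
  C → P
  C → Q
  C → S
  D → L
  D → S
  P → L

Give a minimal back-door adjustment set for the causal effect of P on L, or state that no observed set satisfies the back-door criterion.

P→L: minimal back-door set ∅.

desc(P)\{P}={L}; candidates ⊆ {C,D,Q,S}.
∅: P⊥L given ∅ in G with P→· removed — back-door holds.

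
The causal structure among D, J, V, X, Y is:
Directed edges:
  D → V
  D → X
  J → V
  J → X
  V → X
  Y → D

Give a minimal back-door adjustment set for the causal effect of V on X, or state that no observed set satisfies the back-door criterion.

V→X: minimal back-door set {D, J}.

desc(V)\{V}={X}; candidates ⊆ {D,J,Y}.
size 0: {}; under {} V still reaches {D,J,X,Y} ∋ X.
size 1: {D}, {J}, {Y}; under {D} V still reaches {J,X} ∋ X.
{D,J}: V⊥X given {D,J} in G with V→· removed — back-door holds.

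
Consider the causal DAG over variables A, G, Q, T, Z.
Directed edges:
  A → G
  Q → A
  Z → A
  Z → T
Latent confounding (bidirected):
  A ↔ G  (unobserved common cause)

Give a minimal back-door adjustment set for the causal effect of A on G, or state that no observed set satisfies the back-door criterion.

A→G: no observed back-door set.

desc(A)\{A}={G}; candidates ⊆ {Q,T,Z}.
A↔G: latent back-door arc(s) into A.
size 0: {}; under {} A still reaches {G,Q,T,Z} ∋ G.
size 1: {Q}, {T}, {Z}; under {Q} A still reaches {G,T,Z} ∋ G.
size 2: {Q,T}, {Q,Z}, {T,Z}; under {Q,T} A still reaches {G,Z} ∋ G.
A↔G cannot be blocked by any observed set — no back-door set.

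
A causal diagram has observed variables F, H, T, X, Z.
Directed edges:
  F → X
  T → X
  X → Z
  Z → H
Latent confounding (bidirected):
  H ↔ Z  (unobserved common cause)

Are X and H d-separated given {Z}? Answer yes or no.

No — X and H are d-connected given {Z}.

Bayes-Ball from X | {Z} reaches {F,H,T}.
H ∈ reach(X|{Z}) ⇒ X ⊥̸ H | {Z}.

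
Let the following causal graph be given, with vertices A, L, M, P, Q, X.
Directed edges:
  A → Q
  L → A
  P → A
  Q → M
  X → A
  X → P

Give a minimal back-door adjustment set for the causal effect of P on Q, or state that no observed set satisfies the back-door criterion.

desc(P)\{P}={A,M,Q}; candidates ⊆ {L,X}.
size 0: {}; under {} P still reaches {A,M,Q,X} ∋ Q.
{X}: P⊥Q given {X} in G with P→· removed — back-door holds.

P→Q: minimal back-door set {X}.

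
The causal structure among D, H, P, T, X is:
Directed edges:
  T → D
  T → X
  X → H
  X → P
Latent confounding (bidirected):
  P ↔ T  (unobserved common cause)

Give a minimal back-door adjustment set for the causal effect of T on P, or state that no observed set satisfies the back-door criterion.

T→P: no observed back-door set.

desc(T)\{T}={D,H,P,X}; candidates ⊆ {—}.
T↔P: latent back-door arc(s) into T.
size 0: {}; under {} T still reaches {P} ∋ P.
T↔P cannot be blocked by any observed set — no back-door set.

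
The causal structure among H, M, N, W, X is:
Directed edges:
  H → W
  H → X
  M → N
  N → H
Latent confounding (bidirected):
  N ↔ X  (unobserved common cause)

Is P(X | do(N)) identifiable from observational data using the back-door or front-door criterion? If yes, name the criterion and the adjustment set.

P(X|do(N)): frontdoor, adjust for {H}.

desc(N)\{N}={H,W,X}; candidates ⊆ {M}.
N↔X: latent back-door arc(s) into N.
size 0: {}; under {} N still reaches {M,X} ∋ X.
size 1: {M}; under {M} N still reaches {X} ∋ X.
N↔X cannot be blocked by any observed set — no back-door set.
{H}: (i) intercepts every directed N→X path; (ii) no back-door N→{H}; (iii) {N} blocks every back-door {H}→X. Front-door holds.
P(X|do(N)) = Σ_{H} P(H|N) Σ_{N'} P(X|H,N')P(N').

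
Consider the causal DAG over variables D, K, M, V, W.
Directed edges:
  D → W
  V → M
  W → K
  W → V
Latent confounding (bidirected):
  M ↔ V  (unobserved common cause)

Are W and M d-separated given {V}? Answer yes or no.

No — W and M are d-connected given {V}.

Bayes-Ball from W | {V} reaches {D,K,M}.
M ∈ reach(W|{V}) ⇒ W ⊥̸ M | {V}.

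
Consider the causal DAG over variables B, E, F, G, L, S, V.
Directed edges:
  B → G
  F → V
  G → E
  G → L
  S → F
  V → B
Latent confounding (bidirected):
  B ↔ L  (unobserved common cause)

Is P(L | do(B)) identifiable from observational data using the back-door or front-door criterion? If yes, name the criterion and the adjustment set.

desc(B)\{B}={E,G,L}; candidates ⊆ {F,S,V}.
B↔L: latent back-door arc(s) into B.
size 0: {}; under {} B still reaches {F,L,S,V} ∋ L.
size 1: {F}, {S}, {V}; under {F} B still reaches {L,V} ∋ L.
size 2: {F,S}, {F,V}, {S,V}; under {F,S} B still reaches {L,V} ∋ L.
B↔L cannot be blocked by any observed set — no back-door set.
{G}: (i) intercepts every directed B→L path; (ii) no back-door B→{G}; (iii) {B} blocks every back-door {G}→L. Front-door holds.
P(L|do(B)) = Σ_{G} P(G|B) Σ_{B'} P(L|G,B')P(B').

P(L|do(B)): frontdoor, adjust for {G}.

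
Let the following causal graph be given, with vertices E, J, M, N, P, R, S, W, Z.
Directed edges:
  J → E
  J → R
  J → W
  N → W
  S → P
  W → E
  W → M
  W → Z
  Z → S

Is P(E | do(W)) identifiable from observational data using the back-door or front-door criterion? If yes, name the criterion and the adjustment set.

desc(W)\{W}={E,M,P,S,Z}; candidates ⊆ {J,N,R}.
size 0: {}; under {} W still reaches {E,J,N,R} ∋ E.
{J}: W⊥E given {J} in G with W→· removed — back-door holds.
P(E|do(W)) = Σ_{J} P(E|W,J)·P(J).

P(E|do(W)): backdoor, adjust for {J}.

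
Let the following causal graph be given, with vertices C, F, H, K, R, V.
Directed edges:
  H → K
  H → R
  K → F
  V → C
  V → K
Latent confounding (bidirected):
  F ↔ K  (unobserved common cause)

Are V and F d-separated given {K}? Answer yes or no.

Bayes-Ball from V | {K} reaches {C,F,H,R}.
F ∈ reach(V|{K}) ⇒ V ⊥̸ F | {K}.

No — V and F are d-connected given {K}.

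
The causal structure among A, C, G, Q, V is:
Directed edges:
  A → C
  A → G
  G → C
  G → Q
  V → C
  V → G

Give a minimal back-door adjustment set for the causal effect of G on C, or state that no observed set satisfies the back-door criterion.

G→C: minimal back-door set {A, V}.

desc(G)\{G}={C,Q}; candidates ⊆ {A,V}.
size 0: {}; under {} G still reaches {A,C,V} ∋ C.
size 1: {A}, {V}; under {A} G still reaches {C,V} ∋ C.
{A,V}: G⊥C given {A,V} in G with G→· removed — back-door holds.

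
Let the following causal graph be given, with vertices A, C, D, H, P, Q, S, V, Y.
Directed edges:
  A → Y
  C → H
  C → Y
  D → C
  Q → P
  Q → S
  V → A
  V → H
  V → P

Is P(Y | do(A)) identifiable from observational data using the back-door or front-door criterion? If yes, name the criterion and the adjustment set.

desc(A)\{A}={Y}; candidates ⊆ {C,D,H,P,Q,S,V}.
∅: A⊥Y given ∅ in G with A→· removed — back-door holds.
P(Y|do(A)) = P(Y|A) — no adjustment needed.

P(Y|do(A)): backdoor, adjust for ∅.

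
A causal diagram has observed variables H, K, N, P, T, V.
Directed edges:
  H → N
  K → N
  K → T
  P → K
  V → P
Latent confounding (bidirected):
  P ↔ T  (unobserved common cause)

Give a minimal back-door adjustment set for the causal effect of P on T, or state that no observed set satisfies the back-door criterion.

desc(P)\{P}={K,N,T}; candidates ⊆ {H,V}.
P↔T: latent back-door arc(s) into P.
size 0: {}; under {} P still reaches {T,V} ∋ T.
size 1: {H}, {V}; under {H} P still reaches {T,V} ∋ T.
size 2: {H,V}; under {H,V} P still reaches {T} ∋ T.
P↔T cannot be blocked by any observed set — no back-door set.

P→T: no observed back-door set.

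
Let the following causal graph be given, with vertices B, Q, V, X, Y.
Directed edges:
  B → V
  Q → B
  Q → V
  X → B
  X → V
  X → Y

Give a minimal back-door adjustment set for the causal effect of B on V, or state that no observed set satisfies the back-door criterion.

desc(B)\{B}={V}; candidates ⊆ {Q,X,Y}.
size 0: {}; under {} B still reaches {Q,V,X,Y} ∋ V.
size 1: {Q}, {X}, {Y}; under {Q} B still reaches {V,X,Y} ∋ V.
{Q,X}: B⊥V given {Q,X} in G with B→· removed — back-door holds.

B→V: minimal back-door set {Q, X}.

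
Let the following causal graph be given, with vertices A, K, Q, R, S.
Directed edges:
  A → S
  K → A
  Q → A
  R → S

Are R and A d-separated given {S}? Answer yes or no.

No — R and A are d-connected given {S}.

Bayes-Ball from R | {S} reaches {A,K,Q}.
A ∈ reach(R|{S}) ⇒ R ⊥̸ A | {S}.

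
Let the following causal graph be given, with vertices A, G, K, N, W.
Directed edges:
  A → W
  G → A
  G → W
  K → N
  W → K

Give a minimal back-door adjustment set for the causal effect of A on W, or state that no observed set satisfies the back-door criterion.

desc(A)\{A}={K,N,W}; candidates ⊆ {G}.
size 0: {}; under {} A still reaches {G,K,N,W} ∋ W.
{G}: A⊥W given {G} in G with A→· removed — back-door holds.

A→W: minimal back-door set {G}.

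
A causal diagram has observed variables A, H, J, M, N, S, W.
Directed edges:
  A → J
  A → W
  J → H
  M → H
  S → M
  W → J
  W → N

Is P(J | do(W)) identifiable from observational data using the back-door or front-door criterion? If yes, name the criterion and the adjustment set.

desc(W)\{W}={H,J,N}; candidates ⊆ {A,M,S}.
size 0: {}; under {} W still reaches {A,H,J} ∋ J.
{A}: W⊥J given {A} in G with W→· removed — back-door holds.
P(J|do(W)) = Σ_{A} P(J|W,A)·P(A).

P(J|do(W)): backdoor, adjust for {A}.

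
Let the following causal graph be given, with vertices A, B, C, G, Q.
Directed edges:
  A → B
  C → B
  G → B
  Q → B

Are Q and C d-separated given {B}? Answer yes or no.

Bayes-Ball from Q | {B} reaches {A,C,G}.
C ∈ reach(Q|{B}) ⇒ Q ⊥̸ C | {B}.

No — Q and C are d-connected given {B}.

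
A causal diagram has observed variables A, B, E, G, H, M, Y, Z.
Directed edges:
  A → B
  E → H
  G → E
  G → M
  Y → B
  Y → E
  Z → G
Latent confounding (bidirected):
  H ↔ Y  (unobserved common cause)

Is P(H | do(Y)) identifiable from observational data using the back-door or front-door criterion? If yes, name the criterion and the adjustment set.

desc(Y)\{Y}={B,E,H}; candidates ⊆ {A,G,M,Z}.
Y↔H: latent back-door arc(s) into Y.
size 0: {}; under {} Y still reaches {H} ∋ H.
size 1: {A}, {G}, {M} …(+1); under {A} Y still reaches {H} ∋ H.
size 2: {A,G}, {A,M}, {A,Z} …(+3); under {A,G} Y still reaches {H} ∋ H.
Y↔H cannot be blocked by any observed set — no back-door set.
{E}: (i) intercepts every directed Y→H path; (ii) no back-door Y→{E}; (iii) {Y} blocks every back-door {E}→H. Front-door holds.
P(H|do(Y)) = Σ_{E} P(E|Y) Σ_{Y'} P(H|E,Y')P(Y').

P(H|do(Y)): frontdoor, adjust for {E}.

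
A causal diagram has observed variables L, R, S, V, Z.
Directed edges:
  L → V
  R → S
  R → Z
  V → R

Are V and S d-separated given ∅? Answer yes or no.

No — V and S are d-connected given ∅.

Bayes-Ball from V | ∅ reaches {L,R,S,Z}.
S ∈ reach(V|∅) ⇒ V ⊥̸ S | ∅.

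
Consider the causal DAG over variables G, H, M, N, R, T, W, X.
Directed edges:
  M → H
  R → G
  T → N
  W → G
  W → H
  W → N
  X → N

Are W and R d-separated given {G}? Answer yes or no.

Bayes-Ball from W | {G} reaches {H,N,R}.
R ∈ reach(W|{G}) ⇒ W ⊥̸ R | {G}.

No — W and R are d-connected given {G}.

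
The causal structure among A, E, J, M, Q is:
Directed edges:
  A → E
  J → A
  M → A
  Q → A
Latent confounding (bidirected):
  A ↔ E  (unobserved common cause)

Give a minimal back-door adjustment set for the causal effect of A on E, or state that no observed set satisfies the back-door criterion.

A→E: no observed back-door set.

desc(A)\{A}={E}; candidates ⊆ {J,M,Q}.
A↔E: latent back-door arc(s) into A.
size 0: {}; under {} A still reaches {E,J,M,Q} ∋ E.
size 1: {J}, {M}, {Q}; under {J} A still reaches {E,M,Q} ∋ E.
size 2: {J,M}, {J,Q}, {M,Q}; under {J,M} A still reaches {E,Q} ∋ E.
A↔E cannot be blocked by any observed set — no back-door set.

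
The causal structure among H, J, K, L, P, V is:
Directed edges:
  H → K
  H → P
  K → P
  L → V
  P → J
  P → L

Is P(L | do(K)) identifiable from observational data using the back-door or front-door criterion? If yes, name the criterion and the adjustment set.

P(L|do(K)): backdoor, adjust for {H}.

desc(K)\{K}={J,L,P,V}; candidates ⊆ {H}.
size 0: {}; under {} K still reaches {H,J,L,P,V} ∋ L.
{H}: K⊥L given {H} in G with K→· removed — back-door holds.
P(L|do(K)) = Σ_{H} P(L|K,H)·P(H).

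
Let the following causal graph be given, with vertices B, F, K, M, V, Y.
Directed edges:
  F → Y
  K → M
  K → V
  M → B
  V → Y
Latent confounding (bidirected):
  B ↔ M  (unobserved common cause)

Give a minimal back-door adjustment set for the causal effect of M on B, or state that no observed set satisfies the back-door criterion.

desc(M)\{M}={B}; candidates ⊆ {F,K,V,Y}.
M↔B: latent back-door arc(s) into M.
size 0: {}; under {} M still reaches {B,K,V,Y} ∋ B.
size 1: {F}, {K}, {V} …(+1); under {F} M still reaches {B,K,V,Y} ∋ B.
size 2: {F,K}, {F,V}, {F,Y} …(+3); under {F,K} M still reaches {B} ∋ B.
M↔B cannot be blocked by any observed set — no back-door set.

M→B: no observed back-door set.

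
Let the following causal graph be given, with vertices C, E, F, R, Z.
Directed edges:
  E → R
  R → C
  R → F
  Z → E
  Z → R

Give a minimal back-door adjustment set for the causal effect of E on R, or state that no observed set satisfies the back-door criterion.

E→R: minimal back-door set {Z}.

desc(E)\{E}={C,F,R}; candidates ⊆ {Z}.
size 0: {}; under {} E still reaches {C,F,R,Z} ∋ R.
{Z}: E⊥R given {Z} in G with E→· removed — back-door holds.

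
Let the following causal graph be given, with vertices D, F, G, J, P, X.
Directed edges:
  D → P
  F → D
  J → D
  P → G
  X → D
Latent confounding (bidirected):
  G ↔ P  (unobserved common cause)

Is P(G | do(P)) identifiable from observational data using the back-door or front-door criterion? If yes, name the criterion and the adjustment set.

P(G|do(P)): not identifiable (no BD/FD set).

desc(P)\{P}={G}; candidates ⊆ {D,F,J,X}.
P↔G: latent back-door arc(s) into P.
size 0: {}; under {} P still reaches {D,F,G,J,X} ∋ G.
size 1: {D}, {F}, {J} …(+1); under {D} P still reaches {G} ∋ G.
size 2: {D,F}, {D,J}, {D,X} …(+3); under {D,F} P still reaches {G} ∋ G.
P↔G cannot be blocked by any observed set — no back-door set.
No mediator lies on a directed P→…→G path.
Neither criterion identifies P(G|do(P)) in this graph.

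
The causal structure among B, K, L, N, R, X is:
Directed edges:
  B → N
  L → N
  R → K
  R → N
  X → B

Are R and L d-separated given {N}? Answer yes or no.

No — R and L are d-connected given {N}.

Bayes-Ball from R | {N} reaches {B,K,L,X}.
L ∈ reach(R|{N}) ⇒ R ⊥̸ L | {N}.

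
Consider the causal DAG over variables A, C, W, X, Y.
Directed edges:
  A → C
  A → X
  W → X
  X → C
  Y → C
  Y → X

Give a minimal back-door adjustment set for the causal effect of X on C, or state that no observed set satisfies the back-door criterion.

desc(X)\{X}={C}; candidates ⊆ {A,W,Y}.
size 0: {}; under {} X still reaches {A,C,W,Y} ∋ C.
size 1: {A}, {W}, {Y}; under {A} X still reaches {C,W,Y} ∋ C.
{A,Y}: X⊥C given {A,Y} in G with X→· removed — back-door holds.

X→C: minimal back-door set {A, Y}.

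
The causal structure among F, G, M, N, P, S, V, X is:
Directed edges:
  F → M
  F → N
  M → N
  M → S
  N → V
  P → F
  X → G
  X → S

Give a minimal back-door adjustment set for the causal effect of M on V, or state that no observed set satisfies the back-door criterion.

desc(M)\{M}={N,S,V}; candidates ⊆ {F,G,P,X}.
size 0: {}; under {} M still reaches {F,N,P,V} ∋ V.
{F}: M⊥V given {F} in G with M→· removed — back-door holds.

M→V: minimal back-door set {F}.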